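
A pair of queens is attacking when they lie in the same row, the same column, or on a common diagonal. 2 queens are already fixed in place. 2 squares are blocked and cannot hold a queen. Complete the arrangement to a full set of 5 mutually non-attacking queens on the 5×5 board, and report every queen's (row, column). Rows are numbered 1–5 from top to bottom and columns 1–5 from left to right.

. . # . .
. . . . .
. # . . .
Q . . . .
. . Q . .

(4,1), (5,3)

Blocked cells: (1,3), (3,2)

Row 1: attacked by (4,1)→{1,4}; (5,3)→{3}. Blocked: 3. Safe: 2, 5. Place at column 5.
Row 2: attacked by (1,5)→{4,5}; (4,1)→{1,3}; (5,3)→{3}. Safe: 2. Place at column 2.
Row 3: attacked by (1,5)→{3,5}; (2,2)→{1,2,3}; (4,1)→{1,2}; (5,3)→{1,3,5}. Blocked: 2. Safe: 4. Place at column 4.
Columns [5, 2, 4, 1, 3], r−c [-4, 0, -1, 3, 2], r+c [6, 4, 7, 5, 8] are all distinct, so no two queens attack.

(1,5) (2,2) (3,4) (4,1) (5,3)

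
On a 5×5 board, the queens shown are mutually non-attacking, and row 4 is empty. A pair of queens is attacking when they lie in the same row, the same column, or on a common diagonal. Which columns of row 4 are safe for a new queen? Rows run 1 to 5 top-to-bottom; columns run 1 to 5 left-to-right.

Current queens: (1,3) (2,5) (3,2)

(1,3) attacks row 4 at column 3.
(2,5) attacks row 4 at column 5 and diagonals 3.
(3,2) attacks row 4 at column 2 and diagonals 1, 3.
Attacked columns: {1, 2, 3, 5}. Safe: {4}.

columns 4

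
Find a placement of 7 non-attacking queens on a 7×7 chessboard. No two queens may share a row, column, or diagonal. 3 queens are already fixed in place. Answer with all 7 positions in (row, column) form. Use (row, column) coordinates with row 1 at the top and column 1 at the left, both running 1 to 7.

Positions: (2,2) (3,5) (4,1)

(1,6) (2,2) (3,5) (4,1) (5,4) (6,7) (7,3)

Row 1: attacked by (2,2)→{1,2,3}; (3,5)→{3,5,7}; (4,1)→{1,4}. Safe: 6. Place at column 6.
Row 5: attacked by (1,6)→{2,6}; (2,2)→{2,5}; (3,5)→{3,5,7}; (4,1)→{1,2}. Safe: 4. Place at column 4.
Row 6: attacked by (1,6)→{1,6}; (2,2)→{2,6}; (3,5)→{2,5}; (4,1)→{1,3}; (5,4)→{3,4,5}. Safe: 7. Place at column 7.
Row 7: attacked by (1,6)→{6}; (2,2)→{2,7}; (3,5)→{1,5}; (4,1)→{1,4}; (5,4)→{2,4,6}; (6,7)→{6,7}. Safe: 3. Place at column 3.
Columns [6, 2, 5, 1, 4, 7, 3], r−c [-5, 0, -2, 3, 1, -1, 4], r+c [7, 4, 8, 5, 9, 13, 10] are all distinct, so no two queens attack.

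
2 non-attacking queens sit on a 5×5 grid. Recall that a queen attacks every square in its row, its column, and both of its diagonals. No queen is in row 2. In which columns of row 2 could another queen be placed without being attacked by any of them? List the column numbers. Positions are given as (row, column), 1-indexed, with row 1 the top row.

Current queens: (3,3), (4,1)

columns 5

(3,3) attacks row 2 at column 3 and diagonals 2, 4.
(4,1) attacks row 2 at column 1 and diagonals 3.
Attacked columns: {1, 2, 3, 4}. Safe: {5}.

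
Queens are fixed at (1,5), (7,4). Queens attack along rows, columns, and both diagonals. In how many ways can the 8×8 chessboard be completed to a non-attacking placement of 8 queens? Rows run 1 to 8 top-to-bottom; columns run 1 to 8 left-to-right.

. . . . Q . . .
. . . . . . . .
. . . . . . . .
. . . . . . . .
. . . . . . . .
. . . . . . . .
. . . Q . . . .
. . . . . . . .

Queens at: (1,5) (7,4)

3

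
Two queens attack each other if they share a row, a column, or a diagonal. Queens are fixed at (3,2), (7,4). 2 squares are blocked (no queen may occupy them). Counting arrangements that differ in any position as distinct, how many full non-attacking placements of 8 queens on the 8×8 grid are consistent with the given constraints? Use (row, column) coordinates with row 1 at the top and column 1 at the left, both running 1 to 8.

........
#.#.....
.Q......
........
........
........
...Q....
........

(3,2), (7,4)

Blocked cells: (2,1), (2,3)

3

Branch on row 1: col 1 → 0; col 3 → 2; col 5 → 1; col 6 → 0; col 7 → 0; col 8 → 0.
Sum: 0 + 2 + 1 + 0 + 0 + 0 = 3.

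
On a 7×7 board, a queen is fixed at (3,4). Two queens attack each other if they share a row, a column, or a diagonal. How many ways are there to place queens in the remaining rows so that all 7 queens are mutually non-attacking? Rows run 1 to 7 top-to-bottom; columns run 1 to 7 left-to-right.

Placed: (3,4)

4

Branch on row 1: col 1 → 1; col 3 → 1; col 5 → 1; col 7 → 1.
Sum: 1 + 1 + 1 + 1 = 4.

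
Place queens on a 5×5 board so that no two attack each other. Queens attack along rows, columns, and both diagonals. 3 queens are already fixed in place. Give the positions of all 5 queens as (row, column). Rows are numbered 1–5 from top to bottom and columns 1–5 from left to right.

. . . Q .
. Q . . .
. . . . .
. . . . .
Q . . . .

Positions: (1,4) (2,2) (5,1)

(1,4) (2,2) (3,5) (4,3) (5,1)

Row 3: attacked by (1,4)→{2,4}; (2,2)→{1,2,3}; (5,1)→{1,3}. Safe: 5. Place at column 5.
Row 4: attacked by (1,4)→{1,4}; (2,2)→{2,4}; (3,5)→{4,5}; (5,1)→{1,2}. Safe: 3. Place at column 3.
Columns [4, 2, 5, 3, 1], r−c [-3, 0, -2, 1, 4], r+c [5, 4, 8, 7, 6] are all distinct, so no two queens attack.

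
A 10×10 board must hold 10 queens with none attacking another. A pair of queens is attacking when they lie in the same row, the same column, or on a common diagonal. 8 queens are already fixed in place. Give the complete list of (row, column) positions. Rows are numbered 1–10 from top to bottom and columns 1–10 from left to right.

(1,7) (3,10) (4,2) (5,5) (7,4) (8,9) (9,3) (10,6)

(1,7) (2,1) (3,10) (4,2) (5,5) (6,8) (7,4) (8,9) (9,3) (10,6)

Row 2: attacked by (1,7)→{6,7,8}; (3,10)→{9,10}; (4,2)→{2,4}; (5,5)→{2,5,8}; (7,4)→{4,9}; (8,9)→{3,9}; (9,3)→{3,10}; (10,6)→{6}. Safe: 1. Place at column 1.
Row 6: attacked by (1,7)→{2,7}; (2,1)→{1,5}; (3,10)→{7,10}; (4,2)→{2,4}; (5,5)→{4,5,6}; (7,4)→{3,4,5}; (8,9)→{7,9}; (9,3)→{3,6}; (10,6)→{2,6,10}. Safe: 8. Place at column 8.
Columns [7, 1, 10, 2, 5, 8, 4, 9, 3, 6], r−c [-6, 1, -7, 2, 0, -2, 3, -1, 6, 4], r+c [8, 3, 13, 6, 10, 14, 11, 17, 12, 16] are all distinct, so no two queens attack.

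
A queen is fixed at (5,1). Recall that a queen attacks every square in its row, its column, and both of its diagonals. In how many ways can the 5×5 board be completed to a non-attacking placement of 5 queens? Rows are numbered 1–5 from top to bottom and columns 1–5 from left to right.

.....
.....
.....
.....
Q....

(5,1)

2

Branch on row 1: col 2 → 0; col 3 → 1; col 4 → 1.
Sum: 0 + 1 + 1 = 2.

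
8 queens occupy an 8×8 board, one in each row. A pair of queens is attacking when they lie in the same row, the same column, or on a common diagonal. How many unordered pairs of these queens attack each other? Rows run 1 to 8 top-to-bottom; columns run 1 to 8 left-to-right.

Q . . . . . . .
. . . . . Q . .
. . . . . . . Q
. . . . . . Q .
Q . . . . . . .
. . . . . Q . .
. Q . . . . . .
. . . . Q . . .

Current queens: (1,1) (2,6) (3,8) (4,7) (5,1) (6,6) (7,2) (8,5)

4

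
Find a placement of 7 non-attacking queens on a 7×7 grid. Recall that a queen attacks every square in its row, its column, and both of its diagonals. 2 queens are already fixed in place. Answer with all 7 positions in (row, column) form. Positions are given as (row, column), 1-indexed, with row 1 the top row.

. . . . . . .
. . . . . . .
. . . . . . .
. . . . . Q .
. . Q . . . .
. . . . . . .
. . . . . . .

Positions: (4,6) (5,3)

Row 1: attacked by (4,6)→{3,6}; (5,3)→{3,7}. Safe: 1, 2, 4, 5. Place at column 5.
Row 2: attacked by (1,5)→{4,5,6}; (4,6)→{4,6}; (5,3)→{3,6}. Safe: 1, 2, 7. Place at column 7.
Row 3: attacked by (1,5)→{3,5,7}; (2,7)→{6,7}; (4,6)→{5,6,7}; (5,3)→{1,3,5}. Safe: 2, 4. Place at column 2.
Row 6: attacked by (1,5)→{5}; (2,7)→{3,7}; (3,2)→{2,5}; (4,6)→{4,6}; (5,3)→{2,3,4}. Safe: 1. Place at column 1.
Row 7: attacked by (1,5)→{5}; (2,7)→{2,7}; (3,2)→{2,6}; (4,6)→{3,6}; (5,3)→{1,3,5}; (6,1)→{1,2}. Safe: 4. Place at column 4.
Columns [5, 7, 2, 6, 3, 1, 4], r−c [-4, -5, 1, -2, 2, 5, 3], r+c [6, 9, 5, 10, 8, 7, 11] are all distinct, so no two queens attack.

(1,5) (2,7) (3,2) (4,6) (5,3) (6,1) (7,4)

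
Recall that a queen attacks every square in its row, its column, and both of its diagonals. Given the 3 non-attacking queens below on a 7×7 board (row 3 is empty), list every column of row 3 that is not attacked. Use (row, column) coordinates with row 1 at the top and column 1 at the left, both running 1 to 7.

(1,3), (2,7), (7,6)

(1,3) attacks row 3 at column 3 and diagonals 1, 5.
(2,7) attacks row 3 at column 7 and diagonals 6.
(7,6) attacks row 3 at column 6 and diagonals 2.
Attacked columns: {1, 2, 3, 5, 6, 7}. Safe: {4}.

columns 4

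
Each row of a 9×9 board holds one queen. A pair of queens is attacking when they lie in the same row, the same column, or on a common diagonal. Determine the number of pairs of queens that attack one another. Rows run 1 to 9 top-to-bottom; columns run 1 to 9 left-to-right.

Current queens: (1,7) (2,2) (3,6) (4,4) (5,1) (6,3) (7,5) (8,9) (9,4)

4

Same column: (4,4)–(9,4) (column 4).
Same diagonal: (1,7)–(4,4) (|1−4| = |7−4| = 3); (2,2)–(4,4) (|2−4| = |2−4| = 2); (3,6)–(6,3) (|3−6| = |6−3| = 3).
Total attacking pairs: 4.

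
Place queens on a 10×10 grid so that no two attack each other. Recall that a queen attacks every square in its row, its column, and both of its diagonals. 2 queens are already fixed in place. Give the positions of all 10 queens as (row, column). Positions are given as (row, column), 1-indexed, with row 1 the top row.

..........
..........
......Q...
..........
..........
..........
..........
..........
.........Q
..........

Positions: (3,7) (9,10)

Row 1: attacked by (3,7)→{5,7,9}; (9,10)→{2,10}. Safe: 1, 3, 4, 6, 8. Place at column 4.
Row 2: attacked by (1,4)→{3,4,5}; (3,7)→{6,7,8}; (9,10)→{3,10}. Safe: 1, 2, 9. Place at column 1.
Row 4: attacked by (1,4)→{1,4,7}; (2,1)→{1,3}; (3,7)→{6,7,8}; (9,10)→{5,10}. Safe: 2, 9. Place at column 9.
Row 5: attacked by (1,4)→{4,8}; (2,1)→{1,4}; (3,7)→{5,7,9}; (4,9)→{8,9,10}; (9,10)→{6,10}. Safe: 2, 3. Place at column 2.
Row 6: attacked by (1,4)→{4,9}; (2,1)→{1,5}; (3,7)→{4,7,10}; (4,9)→{7,9}; (5,2)→{1,2,3}; (9,10)→{7,10}. Safe: 6, 8. Place at column 8.
Row 7: attacked by (1,4)→{4,10}; (2,1)→{1,6}; (3,7)→{3,7}; (4,9)→{6,9}; (5,2)→{2,4}; (6,8)→{7,8,9}; (9,10)→{8,10}. Safe: 5. Place at column 5.
Row 8: attacked by (1,4)→{4}; (2,1)→{1,7}; (3,7)→{2,7}; (4,9)→{5,9}; (5,2)→{2,5}; (6,8)→{6,8,10}; (7,5)→{4,5,6}; (9,10)→{9,10}. Safe: 3. Place at column 3.
Row 10: attacked by (1,4)→{4}; (2,1)→{1,9}; (3,7)→{7}; (4,9)→{3,9}; (5,2)→{2,7}; (6,8)→{4,8}; (7,5)→{2,5,8}; (8,3)→{1,3,5}; (9,10)→{9,10}. Safe: 6. Place at column 6.
Columns [4, 1, 7, 9, 2, 8, 5, 3, 10, 6], r−c [-3, 1, -4, -5, 3, -2, 2, 5, -1, 4], r+c [5, 3, 10, 13, 7, 14, 12, 11, 19, 16] are all distinct, so no two queens attack.

(1,4) (2,1) (3,7) (4,9) (5,2) (6,8) (7,5) (8,3) (9,10) (10,6)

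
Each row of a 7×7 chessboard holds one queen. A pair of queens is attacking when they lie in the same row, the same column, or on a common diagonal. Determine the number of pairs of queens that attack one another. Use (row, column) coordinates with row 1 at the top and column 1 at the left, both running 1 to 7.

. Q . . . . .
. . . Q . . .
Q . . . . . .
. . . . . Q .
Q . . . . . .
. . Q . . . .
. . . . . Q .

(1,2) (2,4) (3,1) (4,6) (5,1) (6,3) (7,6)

Same column: (3,1)–(5,1) (column 1); (4,6)–(7,6) (column 6).
Same diagonal: (2,4)–(4,6) (|2−4| = |4−6| = 2); (2,4)–(5,1) (|2−5| = |4−1| = 3).
Total attacking pairs: 4.

4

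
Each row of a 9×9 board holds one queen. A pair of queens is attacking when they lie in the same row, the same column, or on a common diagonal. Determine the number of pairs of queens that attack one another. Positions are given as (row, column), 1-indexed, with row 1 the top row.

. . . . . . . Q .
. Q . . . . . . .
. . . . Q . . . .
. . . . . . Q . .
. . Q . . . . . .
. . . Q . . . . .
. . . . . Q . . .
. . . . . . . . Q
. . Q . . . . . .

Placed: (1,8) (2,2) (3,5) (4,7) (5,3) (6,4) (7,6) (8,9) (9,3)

Same column: (5,3)–(9,3) (column 3).
Same diagonal: (3,5)–(5,3) (|3−5| = |5−3| = 2); (5,3)–(6,4) (|5−6| = |3−4| = 1).
Total attacking pairs: 3.

3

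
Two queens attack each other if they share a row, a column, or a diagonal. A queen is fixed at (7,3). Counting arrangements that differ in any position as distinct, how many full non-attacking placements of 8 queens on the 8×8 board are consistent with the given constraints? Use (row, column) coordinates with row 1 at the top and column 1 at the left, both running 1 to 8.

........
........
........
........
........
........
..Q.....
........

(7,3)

Branch on row 1: col 1 → 0; col 2 → 1; col 4 → 6; col 5 → 3; col 6 → 0; col 7 → 3; col 8 → 1.
Sum: 0 + 1 + 6 + 3 + 0 + 3 + 1 = 14.

14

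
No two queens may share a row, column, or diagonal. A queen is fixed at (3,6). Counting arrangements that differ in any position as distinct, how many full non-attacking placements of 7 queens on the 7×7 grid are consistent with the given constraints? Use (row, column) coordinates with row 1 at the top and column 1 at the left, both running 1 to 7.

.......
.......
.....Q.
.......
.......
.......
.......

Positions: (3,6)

6

Branch on row 1: col 1 → 0; col 2 → 1; col 3 → 2; col 5 → 2; col 7 → 1.
Sum: 0 + 1 + 2 + 2 + 1 = 6.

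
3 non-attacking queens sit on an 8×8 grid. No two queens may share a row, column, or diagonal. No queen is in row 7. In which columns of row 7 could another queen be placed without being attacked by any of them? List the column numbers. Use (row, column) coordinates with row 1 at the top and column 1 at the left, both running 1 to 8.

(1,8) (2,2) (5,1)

(1,8) attacks row 7 at column 8 and diagonals 2.
(2,2) attacks row 7 at column 2 and diagonals 7.
(5,1) attacks row 7 at column 1 and diagonals 3.
Attacked columns: {1, 2, 3, 7, 8}. Safe: {4, 5, 6}.

columns 4, 5, 6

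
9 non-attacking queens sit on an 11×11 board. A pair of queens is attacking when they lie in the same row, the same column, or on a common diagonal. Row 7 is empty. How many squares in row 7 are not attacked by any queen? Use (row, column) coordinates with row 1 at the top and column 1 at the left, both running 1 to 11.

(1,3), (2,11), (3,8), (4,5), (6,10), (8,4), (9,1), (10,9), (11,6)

(1,3) attacks row 7 at column 3 and diagonals 9.
(2,11) attacks row 7 at column 11 and diagonals 6.
(3,8) attacks row 7 at column 8 and diagonals 4.
(4,5) attacks row 7 at column 5 and diagonals 2, 8.
(6,10) attacks row 7 at column 10 and diagonals 9, 11.
(8,4) attacks row 7 at column 4 and diagonals 3, 5.
(9,1) attacks row 7 at column 1 and diagonals 3.
(10,9) attacks row 7 at column 9 and diagonals 6.
(11,6) attacks row 7 at column 6 and diagonals 2, 10.
Attacked columns: {1, 2, 3, 4, 5, 6, 8, 9, 10, 11}. Safe: {7}.

1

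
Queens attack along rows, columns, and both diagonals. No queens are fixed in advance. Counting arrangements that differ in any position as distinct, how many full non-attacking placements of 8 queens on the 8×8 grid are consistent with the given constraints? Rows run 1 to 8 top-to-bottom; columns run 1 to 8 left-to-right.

92

Branch on row 1: col 1 → 4; col 2 → 8; col 3 → 16; col 4 → 18; col 5 → 18; col 6 → 16; col 7 → 8; col 8 → 4.
Sum: 4 + 8 + 16 + 18 + 18 + 16 + 8 + 4 = 92.
(This is the classic 8-queens count.)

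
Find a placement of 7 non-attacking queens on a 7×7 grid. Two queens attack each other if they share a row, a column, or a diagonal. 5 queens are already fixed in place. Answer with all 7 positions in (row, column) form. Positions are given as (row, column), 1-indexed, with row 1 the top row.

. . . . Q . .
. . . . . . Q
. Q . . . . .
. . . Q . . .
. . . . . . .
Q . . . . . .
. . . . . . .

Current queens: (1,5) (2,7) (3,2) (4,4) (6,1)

(1,5) (2,7) (3,2) (4,4) (5,6) (6,1) (7,3)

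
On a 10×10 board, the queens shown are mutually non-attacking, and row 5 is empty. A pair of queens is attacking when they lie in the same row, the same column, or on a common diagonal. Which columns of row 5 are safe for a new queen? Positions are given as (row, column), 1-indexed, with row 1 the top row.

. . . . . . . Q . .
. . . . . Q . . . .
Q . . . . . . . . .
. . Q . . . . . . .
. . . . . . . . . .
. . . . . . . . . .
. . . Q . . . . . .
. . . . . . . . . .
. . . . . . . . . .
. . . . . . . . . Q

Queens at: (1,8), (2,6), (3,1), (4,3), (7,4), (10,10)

columns 7

(1,8) attacks row 5 at column 8 and diagonals 4.
(2,6) attacks row 5 at column 6 and diagonals 3, 9.
(3,1) attacks row 5 at column 1 and diagonals 3.
(4,3) attacks row 5 at column 3 and diagonals 2, 4.
(7,4) attacks row 5 at column 4 and diagonals 2, 6.
(10,10) attacks row 5 at column 10 and diagonals 5.
Attacked columns: {1, 2, 3, 4, 5, 6, 8, 9, 10}. Safe: {7}.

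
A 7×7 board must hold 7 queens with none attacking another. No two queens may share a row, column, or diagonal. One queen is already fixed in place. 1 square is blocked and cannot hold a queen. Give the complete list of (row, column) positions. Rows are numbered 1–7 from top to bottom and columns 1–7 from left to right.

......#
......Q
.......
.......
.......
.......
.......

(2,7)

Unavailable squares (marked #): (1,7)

(1,5) (2,7) (3,2) (4,4) (5,6) (6,1) (7,3)

Row 1: attacked by (2,7)→{6,7}. Blocked: 7. Safe: 1, 2, 3, 4, 5. Place at column 5.
Row 3: attacked by (1,5)→{3,5,7}; (2,7)→{6,7}. Safe: 1, 2, 4. Place at column 2.
Row 4: attacked by (1,5)→{2,5}; (2,7)→{5,7}; (3,2)→{1,2,3}. Safe: 4, 6. Place at column 4.
Row 5: attacked by (1,5)→{1,5}; (2,7)→{4,7}; (3,2)→{2,4}; (4,4)→{3,4,5}. Safe: 6. Place at column 6.
Row 6: attacked by (1,5)→{5}; (2,7)→{3,7}; (3,2)→{2,5}; (4,4)→{2,4,6}; (5,6)→{5,6,7}. Safe: 1. Place at column 1.
Row 7: attacked by (1,5)→{5}; (2,7)→{2,7}; (3,2)→{2,6}; (4,4)→{1,4,7}; (5,6)→{4,6}; (6,1)→{1,2}. Safe: 3. Place at column 3.
Columns [5, 7, 2, 4, 6, 1, 3], r−c [-4, -5, 1, 0, -1, 5, 4], r+c [6, 9, 5, 8, 11, 7, 10] are all distinct, so no two queens attack.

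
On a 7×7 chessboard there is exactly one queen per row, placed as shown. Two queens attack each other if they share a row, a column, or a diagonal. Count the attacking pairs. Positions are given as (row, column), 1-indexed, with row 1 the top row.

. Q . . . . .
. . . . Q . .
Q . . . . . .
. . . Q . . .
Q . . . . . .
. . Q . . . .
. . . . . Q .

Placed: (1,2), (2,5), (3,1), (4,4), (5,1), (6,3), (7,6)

1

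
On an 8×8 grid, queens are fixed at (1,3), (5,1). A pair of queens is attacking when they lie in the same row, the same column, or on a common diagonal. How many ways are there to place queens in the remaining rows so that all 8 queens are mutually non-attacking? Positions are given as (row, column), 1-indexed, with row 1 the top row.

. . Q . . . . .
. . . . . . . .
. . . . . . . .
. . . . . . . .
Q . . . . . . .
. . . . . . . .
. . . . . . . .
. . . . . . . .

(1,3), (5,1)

4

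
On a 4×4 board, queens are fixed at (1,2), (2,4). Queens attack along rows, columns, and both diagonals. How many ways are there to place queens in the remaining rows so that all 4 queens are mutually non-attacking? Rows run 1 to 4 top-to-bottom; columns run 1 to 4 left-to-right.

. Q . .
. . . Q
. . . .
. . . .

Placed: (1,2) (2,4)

Branch on row 3: col 1 → 1.
Sum: 1 = 1.

1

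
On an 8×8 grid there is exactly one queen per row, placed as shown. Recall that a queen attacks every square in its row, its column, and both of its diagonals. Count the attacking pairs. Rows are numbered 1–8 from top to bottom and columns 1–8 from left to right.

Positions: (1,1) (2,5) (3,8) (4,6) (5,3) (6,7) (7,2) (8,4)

0

All columns are distinct and no two queens satisfy |Δrow| = |Δcol|, so no pair attacks.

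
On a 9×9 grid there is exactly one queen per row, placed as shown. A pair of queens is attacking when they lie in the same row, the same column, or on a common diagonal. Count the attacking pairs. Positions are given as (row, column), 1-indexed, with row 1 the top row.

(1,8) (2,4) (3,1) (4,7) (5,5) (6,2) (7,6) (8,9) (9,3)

All columns are distinct and no two queens satisfy |Δrow| = |Δcol|, so no pair attacks.

0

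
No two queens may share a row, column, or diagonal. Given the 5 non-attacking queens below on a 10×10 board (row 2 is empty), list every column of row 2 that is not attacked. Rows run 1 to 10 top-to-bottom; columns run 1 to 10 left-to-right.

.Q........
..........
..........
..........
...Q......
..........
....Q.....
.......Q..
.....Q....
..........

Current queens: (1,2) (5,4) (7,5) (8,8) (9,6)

(1,2) attacks row 2 at column 2 and diagonals 1, 3.
(5,4) attacks row 2 at column 4 and diagonals 1, 7.
(7,5) attacks row 2 at column 5 and diagonals 10.
(8,8) attacks row 2 at column 8 and diagonals 2.
(9,6) attacks row 2 at column 6.
Attacked columns: {1, 2, 3, 4, 5, 6, 7, 8, 10}. Safe: {9}.

columns 9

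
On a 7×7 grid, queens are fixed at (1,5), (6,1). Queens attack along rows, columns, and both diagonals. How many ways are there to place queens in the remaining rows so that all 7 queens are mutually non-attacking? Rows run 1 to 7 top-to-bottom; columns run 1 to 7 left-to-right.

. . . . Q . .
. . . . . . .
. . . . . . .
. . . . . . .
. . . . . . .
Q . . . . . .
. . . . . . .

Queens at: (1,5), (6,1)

2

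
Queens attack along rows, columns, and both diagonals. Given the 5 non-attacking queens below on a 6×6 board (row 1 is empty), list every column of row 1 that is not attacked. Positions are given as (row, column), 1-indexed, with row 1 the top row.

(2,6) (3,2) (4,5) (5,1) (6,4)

(2,6) attacks row 1 at column 6 and diagonals 5.
(3,2) attacks row 1 at column 2 and diagonals 4.
(4,5) attacks row 1 at column 5 and diagonals 2.
(5,1) attacks row 1 at column 1 and diagonals 5.
(6,4) attacks row 1 at column 4.
Attacked columns: {1, 2, 4, 5, 6}. Safe: {3}.

columns 3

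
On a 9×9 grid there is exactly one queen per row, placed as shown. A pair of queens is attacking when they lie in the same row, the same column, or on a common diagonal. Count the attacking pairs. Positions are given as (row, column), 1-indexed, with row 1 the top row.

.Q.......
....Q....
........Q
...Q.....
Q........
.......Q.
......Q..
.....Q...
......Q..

Same column: (7,7)–(9,7) (column 7).
Same diagonal: (4,4)–(7,7) (|4−7| = |4−7| = 3); (6,8)–(7,7) (|6−7| = |8−7| = 1); (6,8)–(8,6) (|6−8| = |8−6| = 2); (7,7)–(8,6) (|7−8| = |7−6| = 1); (8,6)–(9,7) (|8−9| = |6−7| = 1).
Total attacking pairs: 6.

6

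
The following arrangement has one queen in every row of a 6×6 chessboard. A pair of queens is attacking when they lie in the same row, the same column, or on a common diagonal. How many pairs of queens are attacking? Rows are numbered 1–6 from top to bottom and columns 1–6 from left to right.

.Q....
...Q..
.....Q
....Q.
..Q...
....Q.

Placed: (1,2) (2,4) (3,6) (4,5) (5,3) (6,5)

Same column: (4,5)–(6,5) (column 5).
Same diagonal: (1,2)–(4,5) (|1−4| = |2−5| = 3); (3,6)–(4,5) (|3−4| = |6−5| = 1).
Total attacking pairs: 3.

3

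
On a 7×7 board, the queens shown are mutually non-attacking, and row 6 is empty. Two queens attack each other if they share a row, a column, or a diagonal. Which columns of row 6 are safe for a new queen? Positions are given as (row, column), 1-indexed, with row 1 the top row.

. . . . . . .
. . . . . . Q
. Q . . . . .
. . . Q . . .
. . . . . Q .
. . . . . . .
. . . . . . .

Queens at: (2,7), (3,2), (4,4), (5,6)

(2,7) attacks row 6 at column 7 and diagonals 3.
(3,2) attacks row 6 at column 2 and diagonals 5.
(4,4) attacks row 6 at column 4 and diagonals 2, 6.
(5,6) attacks row 6 at column 6 and diagonals 5, 7.
Attacked columns: {2, 3, 4, 5, 6, 7}. Safe: {1}.

columns 1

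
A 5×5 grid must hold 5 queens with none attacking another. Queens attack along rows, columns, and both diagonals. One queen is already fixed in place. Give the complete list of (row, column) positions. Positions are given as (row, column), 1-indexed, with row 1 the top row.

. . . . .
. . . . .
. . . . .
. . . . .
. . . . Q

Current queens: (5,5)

(1,3) (2,1) (3,4) (4,2) (5,5)

Row 1: attacked by (5,5)→{1,5}. Safe: 2, 3, 4. Place at column 3.
Row 2: attacked by (1,3)→{2,3,4}; (5,5)→{2,5}. Safe: 1. Place at column 1.
Row 3: attacked by (1,3)→{1,3,5}; (2,1)→{1,2}; (5,5)→{3,5}. Safe: 4. Place at column 4.
Row 4: attacked by (1,3)→{3}; (2,1)→{1,3}; (3,4)→{3,4,5}; (5,5)→{4,5}. Safe: 2. Place at column 2.
Columns [3, 1, 4, 2, 5], r−c [-2, 1, -1, 2, 0], r+c [4, 3, 7, 6, 10] are all distinct, so no two queens attack.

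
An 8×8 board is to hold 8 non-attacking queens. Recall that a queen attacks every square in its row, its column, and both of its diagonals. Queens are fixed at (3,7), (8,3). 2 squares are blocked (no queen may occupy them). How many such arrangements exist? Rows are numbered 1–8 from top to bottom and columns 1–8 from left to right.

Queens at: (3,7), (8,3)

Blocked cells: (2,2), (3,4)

Branch on row 1: col 1 → 0; col 2 → 1; col 4 → 0; col 6 → 1; col 8 → 0.
Sum: 0 + 1 + 0 + 1 + 0 = 2.

2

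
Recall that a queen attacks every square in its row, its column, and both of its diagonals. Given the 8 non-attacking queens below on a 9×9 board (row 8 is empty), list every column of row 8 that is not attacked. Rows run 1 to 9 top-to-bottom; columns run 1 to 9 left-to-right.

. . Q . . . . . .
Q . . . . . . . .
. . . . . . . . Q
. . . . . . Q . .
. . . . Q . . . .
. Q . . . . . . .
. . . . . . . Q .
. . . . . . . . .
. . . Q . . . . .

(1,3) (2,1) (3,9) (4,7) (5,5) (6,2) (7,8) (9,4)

columns 6

(1,3) attacks row 8 at column 3.
(2,1) attacks row 8 at column 1 and diagonals 7.
(3,9) attacks row 8 at column 9 and diagonals 4.
(4,7) attacks row 8 at column 7 and diagonals 3.
(5,5) attacks row 8 at column 5 and diagonals 2, 8.
(6,2) attacks row 8 at column 2 and diagonals 4.
(7,8) attacks row 8 at column 8 and diagonals 7, 9.
(9,4) attacks row 8 at column 4 and diagonals 3, 5.
Attacked columns: {1, 2, 3, 4, 5, 7, 8, 9}. Safe: {6}.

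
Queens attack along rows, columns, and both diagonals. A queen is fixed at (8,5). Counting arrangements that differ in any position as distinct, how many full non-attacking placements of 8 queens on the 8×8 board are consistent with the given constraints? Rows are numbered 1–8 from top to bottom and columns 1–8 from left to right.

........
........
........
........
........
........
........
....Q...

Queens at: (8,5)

18

Branch on row 1: col 1 → 1; col 2 → 3; col 3 → 4; col 4 → 3; col 6 → 3; col 7 → 3; col 8 → 1.
Sum: 1 + 3 + 4 + 3 + 3 + 3 + 1 = 18.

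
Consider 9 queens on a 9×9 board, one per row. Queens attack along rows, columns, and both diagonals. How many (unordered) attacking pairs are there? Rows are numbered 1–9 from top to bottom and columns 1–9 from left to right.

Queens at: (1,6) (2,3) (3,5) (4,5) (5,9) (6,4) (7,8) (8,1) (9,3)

6

Same column: (2,3)–(9,3) (column 3); (3,5)–(4,5) (column 5).
Same diagonal: (2,3)–(4,5) (|2−4| = |3−5| = 2); (2,3)–(7,8) (|2−7| = |3−8| = 5); (4,5)–(7,8) (|4−7| = |5−8| = 3); (4,5)–(8,1) (|4−8| = |5−1| = 4).
Total attacking pairs: 6.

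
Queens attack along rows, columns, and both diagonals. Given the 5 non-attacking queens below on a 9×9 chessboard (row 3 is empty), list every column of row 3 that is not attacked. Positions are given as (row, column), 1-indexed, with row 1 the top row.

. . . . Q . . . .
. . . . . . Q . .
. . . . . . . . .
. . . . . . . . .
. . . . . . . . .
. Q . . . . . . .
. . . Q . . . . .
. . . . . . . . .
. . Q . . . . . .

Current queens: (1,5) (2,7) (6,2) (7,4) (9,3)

(1,5) attacks row 3 at column 5 and diagonals 3, 7.
(2,7) attacks row 3 at column 7 and diagonals 6, 8.
(6,2) attacks row 3 at column 2 and diagonals 5.
(7,4) attacks row 3 at column 4 and diagonals 8.
(9,3) attacks row 3 at column 3 and diagonals 9.
Attacked columns: {2, 3, 4, 5, 6, 7, 8, 9}. Safe: {1}.

columns 1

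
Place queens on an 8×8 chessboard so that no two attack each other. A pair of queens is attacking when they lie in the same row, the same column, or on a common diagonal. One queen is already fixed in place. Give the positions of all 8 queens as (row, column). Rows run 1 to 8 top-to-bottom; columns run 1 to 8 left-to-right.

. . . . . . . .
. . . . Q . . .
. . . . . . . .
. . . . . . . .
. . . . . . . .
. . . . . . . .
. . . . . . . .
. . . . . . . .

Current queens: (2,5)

Row 1: attacked by (2,5)→{4,5,6}. Safe: 1, 2, 3, 7, 8. Place at column 1.
Row 3: attacked by (1,1)→{1,3}; (2,5)→{4,5,6}. Safe: 2, 7, 8. Place at column 8.
Row 4: attacked by (1,1)→{1,4}; (2,5)→{3,5,7}; (3,8)→{7,8}. Safe: 2, 6. Place at column 6.
Row 5: attacked by (1,1)→{1,5}; (2,5)→{2,5,8}; (3,8)→{6,8}; (4,6)→{5,6,7}. Safe: 3, 4. Place at column 3.
Row 6: attacked by (1,1)→{1,6}; (2,5)→{1,5}; (3,8)→{5,8}; (4,6)→{4,6,8}; (5,3)→{2,3,4}. Safe: 7. Place at column 7.
Row 7: attacked by (1,1)→{1,7}; (2,5)→{5}; (3,8)→{4,8}; (4,6)→{3,6}; (5,3)→{1,3,5}; (6,7)→{6,7,8}. Safe: 2. Place at column 2.
Row 8: attacked by (1,1)→{1,8}; (2,5)→{5}; (3,8)→{3,8}; (4,6)→{2,6}; (5,3)→{3,6}; (6,7)→{5,7}; (7,2)→{1,2,3}. Safe: 4. Place at column 4.
Columns [1, 5, 8, 6, 3, 7, 2, 4], r−c [0, -3, -5, -2, 2, -1, 5, 4], r+c [2, 7, 11, 10, 8, 13, 9, 12] are all distinct, so no two queens attack.

(1,1) (2,5) (3,8) (4,6) (5,3) (6,7) (7,2) (8,4)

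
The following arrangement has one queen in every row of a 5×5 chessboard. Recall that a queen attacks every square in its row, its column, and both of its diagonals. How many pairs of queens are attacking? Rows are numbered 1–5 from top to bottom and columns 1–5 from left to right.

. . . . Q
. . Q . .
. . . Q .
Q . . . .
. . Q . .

3

Same column: (2,3)–(5,3) (column 3).
Same diagonal: (2,3)–(3,4) (|2−3| = |3−4| = 1); (2,3)–(4,1) (|2−4| = |3−1| = 2).
Total attacking pairs: 3.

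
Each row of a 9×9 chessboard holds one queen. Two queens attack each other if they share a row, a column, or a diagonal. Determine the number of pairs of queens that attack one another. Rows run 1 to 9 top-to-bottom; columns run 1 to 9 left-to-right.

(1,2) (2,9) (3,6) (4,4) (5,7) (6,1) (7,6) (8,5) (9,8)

3

Same column: (3,6)–(7,6) (column 6).
Same diagonal: (7,6)–(8,5) (|7−8| = |6−5| = 1); (7,6)–(9,8) (|7−9| = |6−8| = 2).
Total attacking pairs: 3.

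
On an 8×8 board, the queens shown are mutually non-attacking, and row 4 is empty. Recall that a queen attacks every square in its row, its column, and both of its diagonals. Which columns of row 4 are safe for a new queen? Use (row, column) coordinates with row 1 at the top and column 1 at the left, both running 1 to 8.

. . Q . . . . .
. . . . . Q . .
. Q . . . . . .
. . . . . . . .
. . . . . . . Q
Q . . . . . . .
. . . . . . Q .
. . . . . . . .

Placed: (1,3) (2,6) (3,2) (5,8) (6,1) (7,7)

columns 5

(1,3) attacks row 4 at column 3 and diagonals 6.
(2,6) attacks row 4 at column 6 and diagonals 4, 8.
(3,2) attacks row 4 at column 2 and diagonals 1, 3.
(5,8) attacks row 4 at column 8 and diagonals 7.
(6,1) attacks row 4 at column 1 and diagonals 3.
(7,7) attacks row 4 at column 7 and diagonals 4.
Attacked columns: {1, 2, 3, 4, 6, 7, 8}. Safe: {5}.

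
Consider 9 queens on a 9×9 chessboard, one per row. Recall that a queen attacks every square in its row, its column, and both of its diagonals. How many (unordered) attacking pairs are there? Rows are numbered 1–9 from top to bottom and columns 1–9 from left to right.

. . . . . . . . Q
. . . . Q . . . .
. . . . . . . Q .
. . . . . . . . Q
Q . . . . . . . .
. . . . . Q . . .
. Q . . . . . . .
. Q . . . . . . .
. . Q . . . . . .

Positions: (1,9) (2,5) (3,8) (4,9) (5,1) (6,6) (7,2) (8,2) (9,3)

Same column: (1,9)–(4,9) (column 9); (7,2)–(8,2) (column 2).
Same diagonal: (1,9)–(8,2) (|1−8| = |9−2| = 7); (3,8)–(4,9) (|3−4| = |8−9| = 1); (6,6)–(9,3) (|6−9| = |6−3| = 3); (8,2)–(9,3) (|8−9| = |2−3| = 1).
Total attacking pairs: 6.

6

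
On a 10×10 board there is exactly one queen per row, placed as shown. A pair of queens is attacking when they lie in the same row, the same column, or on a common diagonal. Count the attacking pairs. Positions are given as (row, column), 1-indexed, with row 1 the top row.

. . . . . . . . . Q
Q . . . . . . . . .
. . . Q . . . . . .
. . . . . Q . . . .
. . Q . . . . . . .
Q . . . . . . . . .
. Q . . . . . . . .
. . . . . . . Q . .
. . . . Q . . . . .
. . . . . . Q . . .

3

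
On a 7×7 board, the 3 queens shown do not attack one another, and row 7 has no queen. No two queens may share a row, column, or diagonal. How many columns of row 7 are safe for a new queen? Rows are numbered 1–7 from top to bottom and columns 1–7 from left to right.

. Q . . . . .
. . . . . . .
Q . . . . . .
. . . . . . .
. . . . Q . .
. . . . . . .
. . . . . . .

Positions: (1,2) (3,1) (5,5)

(1,2) attacks row 7 at column 2.
(3,1) attacks row 7 at column 1 and diagonals 5.
(5,5) attacks row 7 at column 5 and diagonals 3, 7.
Attacked columns: {1, 2, 3, 5, 7}. Safe: {4, 6}.

2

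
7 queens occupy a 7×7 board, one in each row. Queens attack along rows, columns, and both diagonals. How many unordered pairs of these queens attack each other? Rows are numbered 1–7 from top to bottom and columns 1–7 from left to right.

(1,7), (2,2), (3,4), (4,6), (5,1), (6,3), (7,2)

Same column: (2,2)–(7,2) (column 2).
Same diagonal: (6,3)–(7,2) (|6−7| = |3−2| = 1).
Total attacking pairs: 2.

2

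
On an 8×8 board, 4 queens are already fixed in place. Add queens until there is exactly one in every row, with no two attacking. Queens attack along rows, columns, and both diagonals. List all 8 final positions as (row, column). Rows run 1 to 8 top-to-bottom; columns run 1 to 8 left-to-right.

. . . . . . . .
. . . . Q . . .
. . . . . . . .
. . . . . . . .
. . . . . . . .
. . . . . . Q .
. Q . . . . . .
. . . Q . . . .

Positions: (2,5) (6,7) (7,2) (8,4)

Row 1: attacked by (2,5)→{4,5,6}; (6,7)→{2,7}; (7,2)→{2,8}; (8,4)→{4}. Safe: 1, 3. Place at column 1.
Row 3: attacked by (1,1)→{1,3}; (2,5)→{4,5,6}; (6,7)→{4,7}; (7,2)→{2,6}; (8,4)→{4}. Safe: 8. Place at column 8.
Row 4: attacked by (1,1)→{1,4}; (2,5)→{3,5,7}; (3,8)→{7,8}; (6,7)→{5,7}; (7,2)→{2,5}; (8,4)→{4,8}. Safe: 6. Place at column 6.
Row 5: attacked by (1,1)→{1,5}; (2,5)→{2,5,8}; (3,8)→{6,8}; (4,6)→{5,6,7}; (6,7)→{6,7,8}; (7,2)→{2,4}; (8,4)→{1,4,7}. Safe: 3. Place at column 3.
Columns [1, 5, 8, 6, 3, 7, 2, 4], r−c [0, -3, -5, -2, 2, -1, 5, 4], r+c [2, 7, 11, 10, 8, 13, 9, 12] are all distinct, so no two queens attack.

(1,1) (2,5) (3,8) (4,6) (5,3) (6,7) (7,2) (8,4)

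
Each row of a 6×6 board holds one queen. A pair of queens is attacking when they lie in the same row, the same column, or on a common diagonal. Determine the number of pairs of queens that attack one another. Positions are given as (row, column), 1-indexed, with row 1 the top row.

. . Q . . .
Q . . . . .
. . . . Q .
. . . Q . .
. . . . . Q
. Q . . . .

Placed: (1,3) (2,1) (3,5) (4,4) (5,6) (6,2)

Same diagonal: (1,3)–(3,5) (|1−3| = |3−5| = 2); (3,5)–(4,4) (|3−4| = |5−4| = 1); (3,5)–(6,2) (|3−6| = |5−2| = 3); (4,4)–(6,2) (|4−6| = |4−2| = 2).
Total attacking pairs: 4.

4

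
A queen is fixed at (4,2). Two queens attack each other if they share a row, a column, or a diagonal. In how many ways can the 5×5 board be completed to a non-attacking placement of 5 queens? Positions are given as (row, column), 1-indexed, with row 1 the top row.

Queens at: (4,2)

Branch on row 1: col 1 → 1; col 3 → 1; col 4 → 0.
Sum: 1 + 1 + 0 = 2.

2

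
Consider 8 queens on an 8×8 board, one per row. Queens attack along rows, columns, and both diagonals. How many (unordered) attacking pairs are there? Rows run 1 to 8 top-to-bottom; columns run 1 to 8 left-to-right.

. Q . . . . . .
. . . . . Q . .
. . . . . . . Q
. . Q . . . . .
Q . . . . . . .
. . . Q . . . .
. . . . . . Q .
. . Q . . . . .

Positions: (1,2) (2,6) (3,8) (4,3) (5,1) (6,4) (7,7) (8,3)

2

Same column: (4,3)–(8,3) (column 3).
Same diagonal: (3,8)–(8,3) (|3−8| = |8−3| = 5).
Total attacking pairs: 2.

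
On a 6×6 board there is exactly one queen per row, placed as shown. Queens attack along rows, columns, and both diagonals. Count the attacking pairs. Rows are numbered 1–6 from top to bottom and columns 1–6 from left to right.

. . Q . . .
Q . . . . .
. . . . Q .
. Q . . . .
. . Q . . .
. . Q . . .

6

Same column: (1,3)–(5,3) (column 3); (1,3)–(6,3) (column 3); (5,3)–(6,3) (column 3).
Same diagonal: (1,3)–(3,5) (|1−3| = |3−5| = 2); (3,5)–(5,3) (|3−5| = |5−3| = 2); (4,2)–(5,3) (|4−5| = |2−3| = 1).
Total attacking pairs: 6.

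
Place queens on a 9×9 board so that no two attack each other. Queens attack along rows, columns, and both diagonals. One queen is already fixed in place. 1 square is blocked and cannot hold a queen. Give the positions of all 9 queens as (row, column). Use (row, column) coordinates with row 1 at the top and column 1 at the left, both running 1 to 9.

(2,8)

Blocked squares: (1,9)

(1,4) (2,8) (3,5) (4,3) (5,1) (6,6) (7,2) (8,9) (9,7)

Row 1: attacked by (2,8)→{7,8,9}. Blocked: 9. Safe: 1, 2, 3, 4, 5, 6. Place at column 4.
Row 3: attacked by (1,4)→{2,4,6}; (2,8)→{7,8,9}. Safe: 1, 3, 5. Place at column 5.
Row 4: attacked by (1,4)→{1,4,7}; (2,8)→{6,8}; (3,5)→{4,5,6}. Safe: 2, 3, 9. Place at column 3.
Row 5: attacked by (1,4)→{4,8}; (2,8)→{5,8}; (3,5)→{3,5,7}; (4,3)→{2,3,4}. Safe: 1, 6, 9. Place at column 1.
Row 6: attacked by (1,4)→{4,9}; (2,8)→{4,8}; (3,5)→{2,5,8}; (4,3)→{1,3,5}; (5,1)→{1,2}. Safe: 6, 7. Place at column 6.
Row 7: attacked by (1,4)→{4}; (2,8)→{3,8}; (3,5)→{1,5,9}; (4,3)→{3,6}; (5,1)→{1,3}; (6,6)→{5,6,7}. Safe: 2. Place at column 2.
Row 8: attacked by (1,4)→{4}; (2,8)→{2,8}; (3,5)→{5}; (4,3)→{3,7}; (5,1)→{1,4}; (6,6)→{4,6,8}; (7,2)→{1,2,3}. Safe: 9. Place at column 9.
Row 9: attacked by (1,4)→{4}; (2,8)→{1,8}; (3,5)→{5}; (4,3)→{3,8}; (5,1)→{1,5}; (6,6)→{3,6,9}; (7,2)→{2,4}; (8,9)→{8,9}. Safe: 7. Place at column 7.
Columns [4, 8, 5, 3, 1, 6, 2, 9, 7], r−c [-3, -6, -2, 1, 4, 0, 5, -1, 2], r+c [5, 10, 8, 7, 6, 12, 9, 17, 16] are all distinct, so no two queens attack.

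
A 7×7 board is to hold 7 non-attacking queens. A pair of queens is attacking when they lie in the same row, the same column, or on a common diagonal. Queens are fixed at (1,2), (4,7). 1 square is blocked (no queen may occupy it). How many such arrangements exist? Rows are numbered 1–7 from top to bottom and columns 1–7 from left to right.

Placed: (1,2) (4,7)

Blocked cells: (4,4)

2

Branch on row 2: col 4 → 1; col 6 → 1.
Sum: 1 + 1 = 2.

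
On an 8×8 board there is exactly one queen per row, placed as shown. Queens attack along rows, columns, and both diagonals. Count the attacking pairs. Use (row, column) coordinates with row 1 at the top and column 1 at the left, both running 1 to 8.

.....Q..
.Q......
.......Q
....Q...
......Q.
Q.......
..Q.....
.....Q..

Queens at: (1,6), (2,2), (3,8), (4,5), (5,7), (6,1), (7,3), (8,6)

Same column: (1,6)–(8,6) (column 6).
Same diagonal: (1,6)–(3,8) (|1−3| = |6−8| = 2); (1,6)–(6,1) (|1−6| = |6−1| = 5).
Total attacking pairs: 3.

3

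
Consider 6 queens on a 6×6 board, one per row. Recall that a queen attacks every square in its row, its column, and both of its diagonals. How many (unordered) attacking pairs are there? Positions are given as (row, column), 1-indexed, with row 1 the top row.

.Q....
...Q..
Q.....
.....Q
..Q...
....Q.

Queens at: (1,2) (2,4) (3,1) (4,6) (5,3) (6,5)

Same diagonal: (2,4)–(4,6) (|2−4| = |4−6| = 2); (3,1)–(5,3) (|3−5| = |1−3| = 2).
Total attacking pairs: 2.

2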